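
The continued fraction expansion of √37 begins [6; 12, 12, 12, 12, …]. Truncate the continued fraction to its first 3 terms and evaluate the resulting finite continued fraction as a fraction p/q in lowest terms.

Start with 12.
12 + 1/(12/1) = 12 + 1/12 = 145/12
6 + 1/(145/12) = 6 + 12/145 = 882/145

882/145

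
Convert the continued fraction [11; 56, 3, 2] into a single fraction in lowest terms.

4341/394

Build up convergents one term at a time:
a_0 = 11: 11/1
a_1 = 56: 617/56
a_2 = 3: 1862/169
a_3 = 2: 4341/394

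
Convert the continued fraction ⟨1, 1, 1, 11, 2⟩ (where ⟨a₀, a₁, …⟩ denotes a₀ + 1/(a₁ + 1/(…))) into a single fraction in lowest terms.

73/48

Start with 2.
11 + 1/(2/1) = 11 + 1/2 = 23/2
1 + 1/(23/2) = 1 + 2/23 = 25/23
1 + 1/(25/23) = 1 + 23/25 = 48/25
1 + 1/(48/25) = 1 + 25/48 = 73/48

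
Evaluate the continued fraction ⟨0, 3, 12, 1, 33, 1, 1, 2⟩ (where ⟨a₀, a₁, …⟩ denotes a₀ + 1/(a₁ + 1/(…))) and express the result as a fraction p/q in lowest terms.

2244/6905

a_0 = 0: 0/1
a_1 = 3: 1/3
a_2 = 12: 12/37
a_3 = 1: 13/40
a_4 = 33: 441/1357
a_5 = 1: 454/1397
a_6 = 1: 895/2754
a_7 = 2: 2244/6905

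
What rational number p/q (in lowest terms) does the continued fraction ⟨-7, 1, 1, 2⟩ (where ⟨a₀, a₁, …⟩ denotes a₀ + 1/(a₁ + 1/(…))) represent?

-32/5

Start with 2.
1 + 1/(2/1) = 1 + 1/2 = 3/2
1 + 1/(3/2) = 1 + 2/3 = 5/3
-7 + 1/(5/3) = -7 + 3/5 = -32/5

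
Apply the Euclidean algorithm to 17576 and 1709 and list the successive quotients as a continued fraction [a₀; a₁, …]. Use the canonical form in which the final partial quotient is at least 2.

[10; 3, 1, 1, 14, 1, 2, 5]

17576 ÷ 1709 → quotient 10, remainder 486
1709 ÷ 486 → quotient 3, remainder 251
486 ÷ 251 → quotient 1, remainder 235
251 ÷ 235 → quotient 1, remainder 16
235 ÷ 16 → quotient 14, remainder 11
16 ÷ 11 → quotient 1, remainder 5
11 ÷ 5 → quotient 2, remainder 1
5 ÷ 1 → quotient 5, remainder 0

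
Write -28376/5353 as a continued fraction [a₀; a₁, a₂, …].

[-6; 1, 2, 3, 10, 5, 10]

-28376 = -6·5353 + 3742, so a_0 = -6
5353 = 1·3742 + 1611, so a_1 = 1
3742 = 2·1611 + 520, so a_2 = 2
1611 = 3·520 + 51, so a_3 = 3
520 = 10·51 + 10, so a_4 = 10
51 = 5·10 + 1, so a_5 = 5
10 = 10·1 + 0, so a_6 = 10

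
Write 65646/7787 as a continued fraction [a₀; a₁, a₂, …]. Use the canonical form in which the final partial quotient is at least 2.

[8; 2, 3, 12, 4, 1, 2, 6]

Repeatedly divide and take the remainder:
65646 ÷ 7787 → quotient 8, remainder 3350
7787 ÷ 3350 → quotient 2, remainder 1087
3350 ÷ 1087 → quotient 3, remainder 89
1087 ÷ 89 → quotient 12, remainder 19
89 ÷ 19 → quotient 4, remainder 13
19 ÷ 13 → quotient 1, remainder 6
13 ÷ 6 → quotient 2, remainder 1
6 ÷ 1 → quotient 6, remainder 0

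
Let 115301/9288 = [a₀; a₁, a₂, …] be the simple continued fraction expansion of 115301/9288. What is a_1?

115301 = 12·9288 + 3845, so a_0 = 12
9288 = 2·3845 + 1598, so a_1 = 2

2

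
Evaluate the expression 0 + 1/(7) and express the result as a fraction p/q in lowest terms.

1/7

Collapse the nested fraction from the inside out:
Start with 7.
0 + 1/(7/1) = 0 + 1/7 = 1/7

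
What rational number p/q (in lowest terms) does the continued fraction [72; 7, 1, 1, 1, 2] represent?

4400/61

Start with 2.
1 + 1/(2/1) = 1 + 1/2 = 3/2
1 + 1/(3/2) = 1 + 2/3 = 5/3
1 + 1/(5/3) = 1 + 3/5 = 8/5
7 + 1/(8/5) = 7 + 5/8 = 61/8
72 + 1/(61/8) = 72 + 8/61 = 4400/61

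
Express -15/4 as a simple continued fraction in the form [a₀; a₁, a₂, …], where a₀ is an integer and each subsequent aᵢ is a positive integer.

[-4; 4]

Apply division with remainder until the remainder is 0:
⌊-15/4⌋ = -4, remainder 1
⌊4/1⌋ = 4, remainder 0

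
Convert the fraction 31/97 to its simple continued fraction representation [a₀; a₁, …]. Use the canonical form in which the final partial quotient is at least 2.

[0; 3, 7, 1, 3]

Repeatedly divide and take the remainder:
31 ÷ 97 → quotient 0, remainder 31
97 ÷ 31 → quotient 3, remainder 4
31 ÷ 4 → quotient 7, remainder 3
4 ÷ 3 → quotient 1, remainder 1
3 ÷ 1 → quotient 3, remainder 0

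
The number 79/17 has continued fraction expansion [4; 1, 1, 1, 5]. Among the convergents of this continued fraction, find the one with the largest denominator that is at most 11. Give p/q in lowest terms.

a_0 = 4: 4/1  (≤ bound)
a_1 = 1: 5/1  (≤ bound)
a_2 = 1: 9/2  (≤ bound)
a_3 = 1: 14/3  (≤ bound)
a_4 = 5: 79/17  (> 11, stop)

14/3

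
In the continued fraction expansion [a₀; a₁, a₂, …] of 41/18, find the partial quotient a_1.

3

Run the Euclidean algorithm, recording each quotient:
41 ÷ 18 → quotient 2, remainder 5
18 ÷ 5 → quotient 3, remainder 3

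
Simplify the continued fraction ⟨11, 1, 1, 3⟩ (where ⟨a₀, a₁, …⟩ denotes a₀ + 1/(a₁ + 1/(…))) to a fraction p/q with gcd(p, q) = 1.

Starting at the tail and folding back:
Start with 3.
1 + 1/(3/1) = 1 + 1/3 = 4/3
1 + 1/(4/3) = 1 + 3/4 = 7/4
11 + 1/(7/4) = 11 + 4/7 = 81/7

81/7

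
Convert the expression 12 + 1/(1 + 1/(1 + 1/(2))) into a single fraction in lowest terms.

63/5

Start with 2.
1 + 1/(2/1) = 1 + 1/2 = 3/2
1 + 1/(3/2) = 1 + 2/3 = 5/3
12 + 1/(5/3) = 12 + 3/5 = 63/5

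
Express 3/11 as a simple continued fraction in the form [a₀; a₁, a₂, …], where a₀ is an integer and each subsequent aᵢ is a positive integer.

[0; 3, 1, 2]

Repeatedly divide and take the remainder:
3 ÷ 11 → quotient 0, remainder 3
11 ÷ 3 → quotient 3, remainder 2
3 ÷ 2 → quotient 1, remainder 1
2 ÷ 1 → quotient 2, remainder 0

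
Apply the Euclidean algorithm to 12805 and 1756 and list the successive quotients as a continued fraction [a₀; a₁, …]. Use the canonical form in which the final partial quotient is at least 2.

Repeatedly divide and take the remainder:
12805 = 7·1756 + 513, so a_0 = 7
1756 = 3·513 + 217, so a_1 = 3
513 = 2·217 + 79, so a_2 = 2
217 = 2·79 + 59, so a_3 = 2
79 = 1·59 + 20, so a_4 = 1
59 = 2·20 + 19, so a_5 = 2
20 = 1·19 + 1, so a_6 = 1
19 = 19·1 + 0, so a_7 = 19

[7; 3, 2, 2, 1, 2, 1, 19]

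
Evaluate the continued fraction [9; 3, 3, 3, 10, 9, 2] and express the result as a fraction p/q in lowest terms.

Start with 2.
9 + 1/(2/1) = 9 + 1/2 = 19/2
10 + 1/(19/2) = 10 + 2/19 = 192/19
3 + 1/(192/19) = 3 + 19/192 = 595/192
3 + 1/(595/192) = 3 + 192/595 = 1977/595
3 + 1/(1977/595) = 3 + 595/1977 = 6526/1977
9 + 1/(6526/1977) = 9 + 1977/6526 = 60711/6526

60711/6526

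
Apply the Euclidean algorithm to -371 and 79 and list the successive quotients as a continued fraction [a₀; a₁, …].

[-5; 3, 3, 2, 3]

-371 = -5·79 + 24, so a_0 = -5
79 = 3·24 + 7, so a_1 = 3
24 = 3·7 + 3, so a_2 = 3
7 = 2·3 + 1, so a_3 = 2
3 = 3·1 + 0, so a_4 = 3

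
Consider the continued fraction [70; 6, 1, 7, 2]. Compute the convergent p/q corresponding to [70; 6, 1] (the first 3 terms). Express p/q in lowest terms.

491/7

Start with 1.
6 + 1/(1/1) = 6 + 1/1 = 7/1
70 + 1/(7/1) = 70 + 1/7 = 491/7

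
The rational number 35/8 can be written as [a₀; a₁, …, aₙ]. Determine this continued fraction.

35 ÷ 8 → quotient 4, remainder 3
8 ÷ 3 → quotient 2, remainder 2
3 ÷ 2 → quotient 1, remainder 1
2 ÷ 1 → quotient 2, remainder 0

[4; 2, 1, 2]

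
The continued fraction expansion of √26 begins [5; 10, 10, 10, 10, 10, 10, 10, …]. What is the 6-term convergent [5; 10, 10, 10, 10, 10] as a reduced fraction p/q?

530451/104030

a_0 = 5: 5/1
a_1 = 10: 51/10
a_2 = 10: 515/101
a_3 = 10: 5201/1020
a_4 = 10: 52525/10301
a_5 = 10: 530451/104030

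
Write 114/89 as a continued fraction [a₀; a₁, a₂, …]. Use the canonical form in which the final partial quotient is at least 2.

Apply division with remainder until the remainder is 0:
⌊114/89⌋ = 1, remainder 25
⌊89/25⌋ = 3, remainder 14
⌊25/14⌋ = 1, remainder 11
⌊14/11⌋ = 1, remainder 3
⌊11/3⌋ = 3, remainder 2
⌊3/2⌋ = 1, remainder 1
⌊2/1⌋ = 2, remainder 0

[1; 3, 1, 1, 3, 1, 2]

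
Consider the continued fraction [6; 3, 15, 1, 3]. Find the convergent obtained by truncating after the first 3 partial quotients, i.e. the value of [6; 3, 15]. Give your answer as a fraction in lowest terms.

Start with 15.
3 + 1/(15/1) = 3 + 1/15 = 46/15
6 + 1/(46/15) = 6 + 15/46 = 291/46

291/46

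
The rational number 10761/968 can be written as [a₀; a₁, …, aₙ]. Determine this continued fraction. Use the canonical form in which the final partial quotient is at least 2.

Apply division with remainder until the remainder is 0:
10761 = 11·968 + 113, so a_0 = 11
968 = 8·113 + 64, so a_1 = 8
113 = 1·64 + 49, so a_2 = 1
64 = 1·49 + 15, so a_3 = 1
49 = 3·15 + 4, so a_4 = 3
15 = 3·4 + 3, so a_5 = 3
4 = 1·3 + 1, so a_6 = 1
3 = 3·1 + 0, so a_7 = 3

[11; 8, 1, 1, 3, 3, 1, 3]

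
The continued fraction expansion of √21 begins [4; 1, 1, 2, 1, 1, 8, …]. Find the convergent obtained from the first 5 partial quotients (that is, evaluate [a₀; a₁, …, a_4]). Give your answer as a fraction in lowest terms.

Start with 1.
2 + 1/(1/1) = 2 + 1/1 = 3/1
1 + 1/(3/1) = 1 + 1/3 = 4/3
1 + 1/(4/3) = 1 + 3/4 = 7/4
4 + 1/(7/4) = 4 + 4/7 = 32/7

32/7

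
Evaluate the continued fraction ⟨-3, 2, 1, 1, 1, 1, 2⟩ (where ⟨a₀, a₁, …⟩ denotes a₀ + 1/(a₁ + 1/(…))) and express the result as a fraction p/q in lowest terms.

Start with 2.
1 + 1/(2/1) = 1 + 1/2 = 3/2
1 + 1/(3/2) = 1 + 2/3 = 5/3
1 + 1/(5/3) = 1 + 3/5 = 8/5
1 + 1/(8/5) = 1 + 5/8 = 13/8
2 + 1/(13/8) = 2 + 8/13 = 34/13
-3 + 1/(34/13) = -3 + 13/34 = -89/34

-89/34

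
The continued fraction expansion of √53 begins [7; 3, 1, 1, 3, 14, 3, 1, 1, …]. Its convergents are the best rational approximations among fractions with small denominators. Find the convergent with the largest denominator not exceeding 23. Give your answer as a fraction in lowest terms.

a_0 = 7: 7/1  (≤ bound)
a_1 = 3: 22/3  (≤ bound)
a_2 = 1: 29/4  (≤ bound)
a_3 = 1: 51/7  (≤ bound)
a_4 = 3: 182/25  (> 23, stop)

51/7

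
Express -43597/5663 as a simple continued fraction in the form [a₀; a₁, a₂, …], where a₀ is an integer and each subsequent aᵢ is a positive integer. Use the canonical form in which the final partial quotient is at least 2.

⌊-43597/5663⌋ = -8, remainder 1707
⌊5663/1707⌋ = 3, remainder 542
⌊1707/542⌋ = 3, remainder 81
⌊542/81⌋ = 6, remainder 56
⌊81/56⌋ = 1, remainder 25
⌊56/25⌋ = 2, remainder 6
⌊25/6⌋ = 4, remainder 1
⌊6/1⌋ = 6, remainder 0

[-8; 3, 3, 6, 1, 2, 4, 6]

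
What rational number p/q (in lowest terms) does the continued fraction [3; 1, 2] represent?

Build up convergents one term at a time:
a_0 = 3: 3/1
a_1 = 1: 4/1
a_2 = 2: 11/3

11/3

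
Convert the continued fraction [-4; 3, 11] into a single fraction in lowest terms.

-125/34

Compute successive convergents:
a_0 = -4: -4/1
a_1 = 3: -11/3
a_2 = 11: -125/34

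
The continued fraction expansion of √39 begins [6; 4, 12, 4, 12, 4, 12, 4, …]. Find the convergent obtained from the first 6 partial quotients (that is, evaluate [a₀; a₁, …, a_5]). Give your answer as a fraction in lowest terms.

Collapse the nested fraction from the inside out:
Start with 4.
12 + 1/(4/1) = 12 + 1/4 = 49/4
4 + 1/(49/4) = 4 + 4/49 = 200/49
12 + 1/(200/49) = 12 + 49/200 = 2449/200
4 + 1/(2449/200) = 4 + 200/2449 = 9996/2449
6 + 1/(9996/2449) = 6 + 2449/9996 = 62425/9996

62425/9996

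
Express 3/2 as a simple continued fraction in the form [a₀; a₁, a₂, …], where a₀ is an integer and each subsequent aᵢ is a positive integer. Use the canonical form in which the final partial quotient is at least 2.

3 = 1·2 + 1, so a_0 = 1
2 = 2·1 + 0, so a_1 = 2

[1; 2]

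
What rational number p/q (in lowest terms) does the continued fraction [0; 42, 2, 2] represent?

Start with 2.
2 + 1/(2/1) = 2 + 1/2 = 5/2
42 + 1/(5/2) = 42 + 2/5 = 212/5
0 + 1/(212/5) = 0 + 5/212 = 5/212

5/212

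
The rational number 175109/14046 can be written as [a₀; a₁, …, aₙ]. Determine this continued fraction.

[12; 2, 7, 28, 4, 8]

Repeatedly divide and take the remainder:
175109 ÷ 14046 → quotient 12, remainder 6557
14046 ÷ 6557 → quotient 2, remainder 932
6557 ÷ 932 → quotient 7, remainder 33
932 ÷ 33 → quotient 28, remainder 8
33 ÷ 8 → quotient 4, remainder 1
8 ÷ 1 → quotient 8, remainder 0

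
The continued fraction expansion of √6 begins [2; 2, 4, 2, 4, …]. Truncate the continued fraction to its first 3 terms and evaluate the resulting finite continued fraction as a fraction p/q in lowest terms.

Start with 4.
2 + 1/(4/1) = 2 + 1/4 = 9/4
2 + 1/(9/4) = 2 + 4/9 = 22/9

22/9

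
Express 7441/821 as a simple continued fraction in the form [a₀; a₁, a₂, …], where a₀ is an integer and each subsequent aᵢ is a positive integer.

[9; 15, 1, 3, 1, 2, 1, 2]

Run the Euclidean algorithm, recording each quotient:
7441 = 9·821 + 52, so a_0 = 9
821 = 15·52 + 41, so a_1 = 15
52 = 1·41 + 11, so a_2 = 1
41 = 3·11 + 8, so a_3 = 3
11 = 1·8 + 3, so a_4 = 1
8 = 2·3 + 2, so a_5 = 2
3 = 1·2 + 1, so a_6 = 1
2 = 2·1 + 0, so a_7 = 2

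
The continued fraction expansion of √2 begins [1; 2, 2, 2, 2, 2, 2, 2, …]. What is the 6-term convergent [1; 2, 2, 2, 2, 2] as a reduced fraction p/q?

Use the convergent recurrence hₖ = aₖ·hₖ₋₁ + hₖ₋₂ (and likewise for the denominators kₖ):
a_0 = 1: 1/1
a_1 = 2: 3/2
a_2 = 2: 7/5
a_3 = 2: 17/12
a_4 = 2: 41/29
a_5 = 2: 99/70

99/70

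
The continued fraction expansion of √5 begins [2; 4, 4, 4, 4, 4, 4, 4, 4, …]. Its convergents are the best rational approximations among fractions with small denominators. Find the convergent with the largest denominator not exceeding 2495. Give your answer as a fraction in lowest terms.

a_0 = 2: 2/1  (≤ bound)
a_1 = 4: 9/4  (≤ bound)
a_2 = 4: 38/17  (≤ bound)
a_3 = 4: 161/72  (≤ bound)
a_4 = 4: 682/305  (≤ bound)
a_5 = 4: 2889/1292  (≤ bound)
a_6 = 4: 12238/5473  (> 2495, stop)

2889/1292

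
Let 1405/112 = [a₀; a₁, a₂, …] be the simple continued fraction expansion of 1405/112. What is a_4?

10

⌊1405/112⌋ = 12, remainder 61
⌊112/61⌋ = 1, remainder 51
⌊61/51⌋ = 1, remainder 10
⌊51/10⌋ = 5, remainder 1
⌊10/1⌋ = 10, remainder 0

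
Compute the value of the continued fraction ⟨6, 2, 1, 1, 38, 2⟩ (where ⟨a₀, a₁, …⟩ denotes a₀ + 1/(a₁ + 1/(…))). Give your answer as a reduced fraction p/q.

2502/391

Collapse the nested fraction from the inside out:
Start with 2.
38 + 1/(2/1) = 38 + 1/2 = 77/2
1 + 1/(77/2) = 1 + 2/77 = 79/77
1 + 1/(79/77) = 1 + 77/79 = 156/79
2 + 1/(156/79) = 2 + 79/156 = 391/156
6 + 1/(391/156) = 6 + 156/391 = 2502/391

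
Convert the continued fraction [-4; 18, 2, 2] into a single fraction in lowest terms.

a_0 = -4: -4/1
a_1 = 18: -71/18
a_2 = 2: -146/37
a_3 = 2: -363/92

-363/92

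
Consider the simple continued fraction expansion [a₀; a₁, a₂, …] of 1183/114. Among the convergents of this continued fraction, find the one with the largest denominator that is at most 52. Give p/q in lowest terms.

a_0 = 10: 10/1  (≤ bound)
a_1 = 2: 21/2  (≤ bound)
a_2 = 1: 31/3  (≤ bound)
a_3 = 1: 52/5  (≤ bound)
a_4 = 1: 83/8  (≤ bound)
a_5 = 6: 550/53  (> 52, stop)

83/8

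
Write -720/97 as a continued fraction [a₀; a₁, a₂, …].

[-8; 1, 1, 2, 1, 2, 1, 3]

-720 ÷ 97 → quotient -8, remainder 56
97 ÷ 56 → quotient 1, remainder 41
56 ÷ 41 → quotient 1, remainder 15
41 ÷ 15 → quotient 2, remainder 11
15 ÷ 11 → quotient 1, remainder 4
11 ÷ 4 → quotient 2, remainder 3
4 ÷ 3 → quotient 1, remainder 1
3 ÷ 1 → quotient 3, remainder 0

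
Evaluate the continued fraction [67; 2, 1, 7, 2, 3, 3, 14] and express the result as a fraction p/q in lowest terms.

Start with 14.
3 + 1/(14/1) = 3 + 1/14 = 43/14
3 + 1/(43/14) = 3 + 14/43 = 143/43
2 + 1/(143/43) = 2 + 43/143 = 329/143
7 + 1/(329/143) = 7 + 143/329 = 2446/329
1 + 1/(2446/329) = 1 + 329/2446 = 2775/2446
2 + 1/(2775/2446) = 2 + 2446/2775 = 7996/2775
67 + 1/(7996/2775) = 67 + 2775/7996 = 538507/7996

538507/7996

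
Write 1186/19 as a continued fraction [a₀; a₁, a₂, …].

1186 ÷ 19 → quotient 62, remainder 8
19 ÷ 8 → quotient 2, remainder 3
8 ÷ 3 → quotient 2, remainder 2
3 ÷ 2 → quotient 1, remainder 1
2 ÷ 1 → quotient 2, remainder 0

[62; 2, 2, 1, 2]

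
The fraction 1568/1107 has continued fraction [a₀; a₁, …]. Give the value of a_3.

2

1568 = 1·1107 + 461, so a_0 = 1
1107 = 2·461 + 185, so a_1 = 2
461 = 2·185 + 91, so a_2 = 2
185 = 2·91 + 3, so a_3 = 2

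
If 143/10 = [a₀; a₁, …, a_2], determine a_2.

3

143 ÷ 10 → quotient 14, remainder 3
10 ÷ 3 → quotient 3, remainder 1
3 ÷ 1 → quotient 3, remainder 0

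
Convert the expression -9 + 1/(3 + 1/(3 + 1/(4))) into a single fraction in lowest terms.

a_0 = -9: -9/1
a_1 = 3: -26/3
a_2 = 3: -87/10
a_3 = 4: -374/43

-374/43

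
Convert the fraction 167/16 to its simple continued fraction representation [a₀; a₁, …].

[10; 2, 3, 2]

167 ÷ 16 → quotient 10, remainder 7
16 ÷ 7 → quotient 2, remainder 2
7 ÷ 2 → quotient 3, remainder 1
2 ÷ 1 → quotient 2, remainder 0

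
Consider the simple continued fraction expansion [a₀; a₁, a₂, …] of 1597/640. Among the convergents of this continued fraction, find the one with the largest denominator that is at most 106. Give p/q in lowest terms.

262/105

a_0 = 2: 2/1  (≤ bound)
a_1 = 2: 5/2  (≤ bound)
a_2 = 52: 262/105  (≤ bound)
a_3 = 1: 267/107  (> 106, stop)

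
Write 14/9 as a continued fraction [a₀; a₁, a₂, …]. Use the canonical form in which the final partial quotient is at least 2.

Repeatedly divide and take the remainder:
14 ÷ 9 → quotient 1, remainder 5
9 ÷ 5 → quotient 1, remainder 4
5 ÷ 4 → quotient 1, remainder 1
4 ÷ 1 → quotient 4, remainder 0

[1; 1, 1, 4]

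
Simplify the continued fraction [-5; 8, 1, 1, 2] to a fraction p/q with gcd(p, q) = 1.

-210/43

a_0 = -5: -5/1
a_1 = 8: -39/8
a_2 = 1: -44/9
a_3 = 1: -83/17
a_4 = 2: -210/43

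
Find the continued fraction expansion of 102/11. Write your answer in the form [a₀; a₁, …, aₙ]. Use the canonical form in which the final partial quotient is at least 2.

[9; 3, 1, 2]

⌊102/11⌋ = 9, remainder 3
⌊11/3⌋ = 3, remainder 2
⌊3/2⌋ = 1, remainder 1
⌊2/1⌋ = 2, remainder 0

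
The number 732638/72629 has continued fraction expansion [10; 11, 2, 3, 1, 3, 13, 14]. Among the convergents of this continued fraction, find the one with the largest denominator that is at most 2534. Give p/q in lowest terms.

a_0 = 10: 10/1  (≤ bound)
a_1 = 11: 111/11  (≤ bound)
a_2 = 2: 232/23  (≤ bound)
a_3 = 3: 807/80  (≤ bound)
a_4 = 1: 1039/103  (≤ bound)
a_5 = 3: 3924/389  (≤ bound)
a_6 = 13: 52051/5160  (> 2534, stop)

3924/389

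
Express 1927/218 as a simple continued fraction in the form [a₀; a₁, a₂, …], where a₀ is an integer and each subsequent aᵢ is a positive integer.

[8; 1, 5, 4, 2, 1, 2]

Repeatedly divide and take the remainder:
⌊1927/218⌋ = 8, remainder 183
⌊218/183⌋ = 1, remainder 35
⌊183/35⌋ = 5, remainder 8
⌊35/8⌋ = 4, remainder 3
⌊8/3⌋ = 2, remainder 2
⌊3/2⌋ = 1, remainder 1
⌊2/1⌋ = 2, remainder 0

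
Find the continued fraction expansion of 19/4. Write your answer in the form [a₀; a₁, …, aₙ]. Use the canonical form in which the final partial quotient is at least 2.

[4; 1, 3]

⌊19/4⌋ = 4, remainder 3
⌊4/3⌋ = 1, remainder 1
⌊3/1⌋ = 3, remainder 0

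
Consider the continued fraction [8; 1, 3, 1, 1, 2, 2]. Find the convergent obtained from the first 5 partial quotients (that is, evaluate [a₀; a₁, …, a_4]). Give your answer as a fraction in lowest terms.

a_0 = 8: 8/1
a_1 = 1: 9/1
a_2 = 3: 35/4
a_3 = 1: 44/5
a_4 = 1: 79/9

79/9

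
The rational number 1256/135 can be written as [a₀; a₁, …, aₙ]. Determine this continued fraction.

1256 = 9·135 + 41, so a_0 = 9
135 = 3·41 + 12, so a_1 = 3
41 = 3·12 + 5, so a_2 = 3
12 = 2·5 + 2, so a_3 = 2
5 = 2·2 + 1, so a_4 = 2
2 = 2·1 + 0, so a_5 = 2

[9; 3, 3, 2, 2, 2]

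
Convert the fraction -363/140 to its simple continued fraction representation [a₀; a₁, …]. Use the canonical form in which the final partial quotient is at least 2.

[-3; 2, 2, 5, 5]

Run the Euclidean algorithm, recording each quotient:
⌊-363/140⌋ = -3, remainder 57
⌊140/57⌋ = 2, remainder 26
⌊57/26⌋ = 2, remainder 5
⌊26/5⌋ = 5, remainder 1
⌊5/1⌋ = 5, remainder 0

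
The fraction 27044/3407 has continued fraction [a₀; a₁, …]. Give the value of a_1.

Repeatedly divide and take the remainder:
⌊27044/3407⌋ = 7, remainder 3195
⌊3407/3195⌋ = 1, remainder 212

1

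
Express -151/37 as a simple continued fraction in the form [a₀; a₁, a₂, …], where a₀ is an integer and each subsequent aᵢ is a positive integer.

[-5; 1, 11, 3]

Run the Euclidean algorithm, recording each quotient:
-151 ÷ 37 → quotient -5, remainder 34
37 ÷ 34 → quotient 1, remainder 3
34 ÷ 3 → quotient 11, remainder 1
3 ÷ 1 → quotient 3, remainder 0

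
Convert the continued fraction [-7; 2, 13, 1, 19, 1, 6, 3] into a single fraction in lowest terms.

-86465/13267

Work from the innermost term outward:
Start with 3.
6 + 1/(3/1) = 6 + 1/3 = 19/3
1 + 1/(19/3) = 1 + 3/19 = 22/19
19 + 1/(22/19) = 19 + 19/22 = 437/22
1 + 1/(437/22) = 1 + 22/437 = 459/437
13 + 1/(459/437) = 13 + 437/459 = 6404/459
2 + 1/(6404/459) = 2 + 459/6404 = 13267/6404
-7 + 1/(13267/6404) = -7 + 6404/13267 = -86465/13267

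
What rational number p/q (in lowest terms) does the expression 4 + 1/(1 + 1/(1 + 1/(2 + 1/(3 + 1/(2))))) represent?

179/39

Start with 2.
3 + 1/(2/1) = 3 + 1/2 = 7/2
2 + 1/(7/2) = 2 + 2/7 = 16/7
1 + 1/(16/7) = 1 + 7/16 = 23/16
1 + 1/(23/16) = 1 + 16/23 = 39/23
4 + 1/(39/23) = 4 + 23/39 = 179/39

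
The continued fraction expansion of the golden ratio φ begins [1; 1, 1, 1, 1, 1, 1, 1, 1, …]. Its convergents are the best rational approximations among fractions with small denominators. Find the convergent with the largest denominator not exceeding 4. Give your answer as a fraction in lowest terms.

5/3

a_0 = 1: 1/1  (≤ bound)
a_1 = 1: 2/1  (≤ bound)
a_2 = 1: 3/2  (≤ bound)
a_3 = 1: 5/3  (≤ bound)
a_4 = 1: 8/5  (> 4, stop)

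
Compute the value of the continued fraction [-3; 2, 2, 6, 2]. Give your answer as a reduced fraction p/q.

-179/69

a_0 = -3: -3/1
a_1 = 2: -5/2
a_2 = 2: -13/5
a_3 = 6: -83/32
a_4 = 2: -179/69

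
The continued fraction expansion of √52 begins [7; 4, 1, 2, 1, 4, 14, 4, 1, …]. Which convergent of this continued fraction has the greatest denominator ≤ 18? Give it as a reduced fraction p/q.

101/14

a_0 = 7: 7/1  (≤ bound)
a_1 = 4: 29/4  (≤ bound)
a_2 = 1: 36/5  (≤ bound)
a_3 = 2: 101/14  (≤ bound)
a_4 = 1: 137/19  (> 18, stop)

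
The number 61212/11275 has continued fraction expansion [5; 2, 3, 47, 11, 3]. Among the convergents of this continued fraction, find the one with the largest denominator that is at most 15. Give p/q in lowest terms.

a_0 = 5: 5/1  (≤ bound)
a_1 = 2: 11/2  (≤ bound)
a_2 = 3: 38/7  (≤ bound)
a_3 = 47: 1797/331  (> 15, stop)

38/7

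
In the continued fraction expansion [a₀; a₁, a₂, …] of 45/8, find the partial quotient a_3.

Run the Euclidean algorithm, recording each quotient:
45 = 5·8 + 5, so a_0 = 5
8 = 1·5 + 3, so a_1 = 1
5 = 1·3 + 2, so a_2 = 1
3 = 1·2 + 1, so a_3 = 1

1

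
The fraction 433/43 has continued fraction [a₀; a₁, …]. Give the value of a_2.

3

433 = 10·43 + 3, so a_0 = 10
43 = 14·3 + 1, so a_1 = 14
3 = 3·1 + 0, so a_2 = 3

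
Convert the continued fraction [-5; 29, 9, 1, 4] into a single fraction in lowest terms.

-7081/1426

Start with 4.
1 + 1/(4/1) = 1 + 1/4 = 5/4
9 + 1/(5/4) = 9 + 4/5 = 49/5
29 + 1/(49/5) = 29 + 5/49 = 1426/49
-5 + 1/(1426/49) = -5 + 49/1426 = -7081/1426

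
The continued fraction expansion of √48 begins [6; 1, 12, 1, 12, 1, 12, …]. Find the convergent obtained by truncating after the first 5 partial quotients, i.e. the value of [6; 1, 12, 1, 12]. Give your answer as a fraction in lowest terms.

1254/181

Start with 12.
1 + 1/(12/1) = 1 + 1/12 = 13/12
12 + 1/(13/12) = 12 + 12/13 = 168/13
1 + 1/(168/13) = 1 + 13/168 = 181/168
6 + 1/(181/168) = 6 + 168/181 = 1254/181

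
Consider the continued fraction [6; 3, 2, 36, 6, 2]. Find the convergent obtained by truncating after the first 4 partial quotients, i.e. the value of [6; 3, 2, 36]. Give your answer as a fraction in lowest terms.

Start with 36.
2 + 1/(36/1) = 2 + 1/36 = 73/36
3 + 1/(73/36) = 3 + 36/73 = 255/73
6 + 1/(255/73) = 6 + 73/255 = 1603/255

1603/255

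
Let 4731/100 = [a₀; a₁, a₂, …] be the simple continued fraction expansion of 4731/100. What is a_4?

⌊4731/100⌋ = 47, remainder 31
⌊100/31⌋ = 3, remainder 7
⌊31/7⌋ = 4, remainder 3
⌊7/3⌋ = 2, remainder 1
⌊3/1⌋ = 3, remainder 0

3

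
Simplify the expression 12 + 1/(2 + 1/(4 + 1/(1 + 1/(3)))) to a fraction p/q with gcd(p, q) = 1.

523/42

Starting at the tail and folding back:
Start with 3.
1 + 1/(3/1) = 1 + 1/3 = 4/3
4 + 1/(4/3) = 4 + 3/4 = 19/4
2 + 1/(19/4) = 2 + 4/19 = 42/19
12 + 1/(42/19) = 12 + 19/42 = 523/42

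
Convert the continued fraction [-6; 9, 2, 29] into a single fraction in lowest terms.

Build up convergents one term at a time:
a_0 = -6: -6/1
a_1 = 9: -53/9
a_2 = 2: -112/19
a_3 = 29: -3301/560

-3301/560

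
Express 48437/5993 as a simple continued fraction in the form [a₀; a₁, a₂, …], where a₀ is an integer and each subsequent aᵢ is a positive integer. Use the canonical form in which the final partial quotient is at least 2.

[8; 12, 6, 2, 2, 15]

48437 = 8·5993 + 493, so a_0 = 8
5993 = 12·493 + 77, so a_1 = 12
493 = 6·77 + 31, so a_2 = 6
77 = 2·31 + 15, so a_3 = 2
31 = 2·15 + 1, so a_4 = 2
15 = 15·1 + 0, so a_5 = 15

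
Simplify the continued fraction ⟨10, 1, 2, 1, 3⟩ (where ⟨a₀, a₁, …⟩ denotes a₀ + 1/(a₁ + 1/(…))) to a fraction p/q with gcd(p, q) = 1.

161/15

Work from the innermost term outward:
Start with 3.
1 + 1/(3/1) = 1 + 1/3 = 4/3
2 + 1/(4/3) = 2 + 3/4 = 11/4
1 + 1/(11/4) = 1 + 4/11 = 15/11
10 + 1/(15/11) = 10 + 11/15 = 161/15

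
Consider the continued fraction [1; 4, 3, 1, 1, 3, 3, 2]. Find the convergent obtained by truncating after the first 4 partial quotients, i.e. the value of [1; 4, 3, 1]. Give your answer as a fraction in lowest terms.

21/17

a_0 = 1: 1/1
a_1 = 4: 5/4
a_2 = 3: 16/13
a_3 = 1: 21/17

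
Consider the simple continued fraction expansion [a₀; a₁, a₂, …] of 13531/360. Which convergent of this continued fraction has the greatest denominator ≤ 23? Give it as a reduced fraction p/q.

List convergents until the denominator exceeds the bound:
a_0 = 37: 37/1  (≤ bound)
a_1 = 1: 38/1  (≤ bound)
a_2 = 1: 75/2  (≤ bound)
a_3 = 2: 188/5  (≤ bound)
a_4 = 2: 451/12  (≤ bound)
a_5 = 2: 1090/29  (> 23, stop)

451/12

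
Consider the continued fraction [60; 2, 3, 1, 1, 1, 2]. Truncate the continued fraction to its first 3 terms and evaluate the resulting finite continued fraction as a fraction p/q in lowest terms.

423/7

Build up convergents one term at a time:
a_0 = 60: 60/1
a_1 = 2: 121/2
a_2 = 3: 423/7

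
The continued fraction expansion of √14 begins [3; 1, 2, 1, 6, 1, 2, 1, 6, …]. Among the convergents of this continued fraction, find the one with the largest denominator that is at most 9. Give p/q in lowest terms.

a_0 = 3: 3/1  (≤ bound)
a_1 = 1: 4/1  (≤ bound)
a_2 = 2: 11/3  (≤ bound)
a_3 = 1: 15/4  (≤ bound)
a_4 = 6: 101/27  (> 9, stop)

15/4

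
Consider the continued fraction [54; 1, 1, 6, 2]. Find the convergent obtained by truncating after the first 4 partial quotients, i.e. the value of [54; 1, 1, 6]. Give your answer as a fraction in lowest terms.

Start with 6.
1 + 1/(6/1) = 1 + 1/6 = 7/6
1 + 1/(7/6) = 1 + 6/7 = 13/7
54 + 1/(13/7) = 54 + 7/13 = 709/13

709/13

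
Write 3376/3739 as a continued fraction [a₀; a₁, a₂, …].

[0; 1, 9, 3, 3, 36]

Repeatedly divide and take the remainder:
3376 ÷ 3739 → quotient 0, remainder 3376
3739 ÷ 3376 → quotient 1, remainder 363
3376 ÷ 363 → quotient 9, remainder 109
363 ÷ 109 → quotient 3, remainder 36
109 ÷ 36 → quotient 3, remainder 1
36 ÷ 1 → quotient 36, remainder 0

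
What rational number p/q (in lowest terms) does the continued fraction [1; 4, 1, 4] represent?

29/24

a_0 = 1: 1/1
a_1 = 4: 5/4
a_2 = 1: 6/5
a_3 = 4: 29/24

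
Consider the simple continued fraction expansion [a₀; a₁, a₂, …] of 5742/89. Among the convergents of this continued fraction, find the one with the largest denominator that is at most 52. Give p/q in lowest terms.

1871/29

List convergents until the denominator exceeds the bound:
a_0 = 64: 64/1  (≤ bound)
a_1 = 1: 65/1  (≤ bound)
a_2 = 1: 129/2  (≤ bound)
a_3 = 14: 1871/29  (≤ bound)
a_4 = 3: 5742/89  (> 52, stop)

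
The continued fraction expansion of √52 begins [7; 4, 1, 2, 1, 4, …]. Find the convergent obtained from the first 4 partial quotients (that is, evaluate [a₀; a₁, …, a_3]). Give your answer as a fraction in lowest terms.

101/14

Build up convergents one term at a time:
a_0 = 7: 7/1
a_1 = 4: 29/4
a_2 = 1: 36/5
a_3 = 2: 101/14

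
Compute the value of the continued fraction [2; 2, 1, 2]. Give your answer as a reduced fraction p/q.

19/8

Use the convergent recurrence hₖ = aₖ·hₖ₋₁ + hₖ₋₂ (and likewise for the denominators kₖ):
a_0 = 2: 2/1
a_1 = 2: 5/2
a_2 = 1: 7/3
a_3 = 2: 19/8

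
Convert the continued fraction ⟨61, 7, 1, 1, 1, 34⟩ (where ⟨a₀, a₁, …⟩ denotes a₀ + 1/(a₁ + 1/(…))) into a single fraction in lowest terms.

48721/797

a_0 = 61: 61/1
a_1 = 7: 428/7
a_2 = 1: 489/8
a_3 = 1: 917/15
a_4 = 1: 1406/23
a_5 = 34: 48721/797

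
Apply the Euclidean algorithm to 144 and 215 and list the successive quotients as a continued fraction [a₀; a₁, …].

Run the Euclidean algorithm, recording each quotient:
144 ÷ 215 → quotient 0, remainder 144
215 ÷ 144 → quotient 1, remainder 71
144 ÷ 71 → quotient 2, remainder 2
71 ÷ 2 → quotient 35, remainder 1
2 ÷ 1 → quotient 2, remainder 0

[0; 1, 2, 35, 2]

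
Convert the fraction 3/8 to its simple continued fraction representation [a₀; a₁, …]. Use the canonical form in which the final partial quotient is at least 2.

3 = 0·8 + 3, so a_0 = 0
8 = 2·3 + 2, so a_1 = 2
3 = 1·2 + 1, so a_2 = 1
2 = 2·1 + 0, so a_3 = 2

[0; 2, 1, 2]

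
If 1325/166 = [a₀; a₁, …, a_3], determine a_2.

⌊1325/166⌋ = 7, remainder 163
⌊166/163⌋ = 1, remainder 3
⌊163/3⌋ = 54, remainder 1

54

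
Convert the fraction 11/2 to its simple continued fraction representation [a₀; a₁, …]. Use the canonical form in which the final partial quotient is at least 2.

[5; 2]

Apply division with remainder until the remainder is 0:
11 ÷ 2 → quotient 5, remainder 1
2 ÷ 1 → quotient 2, remainder 0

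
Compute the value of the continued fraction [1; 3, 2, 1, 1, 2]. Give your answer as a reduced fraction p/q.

a_0 = 1: 1/1
a_1 = 3: 4/3
a_2 = 2: 9/7
a_3 = 1: 13/10
a_4 = 1: 22/17
a_5 = 2: 57/44

57/44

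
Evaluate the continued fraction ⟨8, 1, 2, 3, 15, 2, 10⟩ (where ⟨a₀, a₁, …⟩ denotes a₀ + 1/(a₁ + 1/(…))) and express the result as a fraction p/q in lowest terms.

Start with 10.
2 + 1/(10/1) = 2 + 1/10 = 21/10
15 + 1/(21/10) = 15 + 10/21 = 325/21
3 + 1/(325/21) = 3 + 21/325 = 996/325
2 + 1/(996/325) = 2 + 325/996 = 2317/996
1 + 1/(2317/996) = 1 + 996/2317 = 3313/2317
8 + 1/(3313/2317) = 8 + 2317/3313 = 28821/3313

28821/3313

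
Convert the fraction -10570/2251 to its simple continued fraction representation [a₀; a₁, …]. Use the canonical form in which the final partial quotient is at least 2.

[-5; 3, 3, 2, 48, 2]

-10570 = -5·2251 + 685, so a_0 = -5
2251 = 3·685 + 196, so a_1 = 3
685 = 3·196 + 97, so a_2 = 3
196 = 2·97 + 2, so a_3 = 2
97 = 48·2 + 1, so a_4 = 48
2 = 2·1 + 0, so a_5 = 2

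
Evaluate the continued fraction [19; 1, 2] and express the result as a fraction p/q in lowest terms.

Start with 2.
1 + 1/(2/1) = 1 + 1/2 = 3/2
19 + 1/(3/2) = 19 + 2/3 = 59/3

59/3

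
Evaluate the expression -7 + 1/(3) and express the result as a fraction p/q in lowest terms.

-20/3

Compute successive convergents:
a_0 = -7: -7/1
a_1 = 3: -20/3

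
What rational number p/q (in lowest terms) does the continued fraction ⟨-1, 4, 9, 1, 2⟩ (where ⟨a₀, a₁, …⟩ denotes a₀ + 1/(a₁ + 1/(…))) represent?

-90/119

Start with 2.
1 + 1/(2/1) = 1 + 1/2 = 3/2
9 + 1/(3/2) = 9 + 2/3 = 29/3
4 + 1/(29/3) = 4 + 3/29 = 119/29
-1 + 1/(119/29) = -1 + 29/119 = -90/119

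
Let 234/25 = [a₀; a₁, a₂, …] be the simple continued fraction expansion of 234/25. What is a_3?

3

Repeatedly divide and take the remainder:
234 ÷ 25 → quotient 9, remainder 9
25 ÷ 9 → quotient 2, remainder 7
9 ÷ 7 → quotient 1, remainder 2
7 ÷ 2 → quotient 3, remainder 1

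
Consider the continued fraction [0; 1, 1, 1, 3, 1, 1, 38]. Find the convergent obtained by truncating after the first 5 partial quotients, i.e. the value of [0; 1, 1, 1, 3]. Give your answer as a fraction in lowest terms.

7/11

Work from the innermost term outward:
Start with 3.
1 + 1/(3/1) = 1 + 1/3 = 4/3
1 + 1/(4/3) = 1 + 3/4 = 7/4
1 + 1/(7/4) = 1 + 4/7 = 11/7
0 + 1/(11/7) = 0 + 7/11 = 7/11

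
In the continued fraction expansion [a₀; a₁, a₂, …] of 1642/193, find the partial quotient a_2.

1

⌊1642/193⌋ = 8, remainder 98
⌊193/98⌋ = 1, remainder 95
⌊98/95⌋ = 1, remainder 3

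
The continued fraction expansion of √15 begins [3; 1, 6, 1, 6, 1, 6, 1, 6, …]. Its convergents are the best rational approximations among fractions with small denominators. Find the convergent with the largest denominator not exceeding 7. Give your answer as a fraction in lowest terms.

27/7

List convergents until the denominator exceeds the bound:
a_0 = 3: 3/1  (≤ bound)
a_1 = 1: 4/1  (≤ bound)
a_2 = 6: 27/7  (≤ bound)
a_3 = 1: 31/8  (> 7, stop)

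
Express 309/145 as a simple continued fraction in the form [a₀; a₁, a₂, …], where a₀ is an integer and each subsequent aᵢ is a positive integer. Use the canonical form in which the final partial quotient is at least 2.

[2; 7, 1, 1, 1, 2, 2]

Run the Euclidean algorithm, recording each quotient:
⌊309/145⌋ = 2, remainder 19
⌊145/19⌋ = 7, remainder 12
⌊19/12⌋ = 1, remainder 7
⌊12/7⌋ = 1, remainder 5
⌊7/5⌋ = 1, remainder 2
⌊5/2⌋ = 2, remainder 1
⌊2/1⌋ = 2, remainder 0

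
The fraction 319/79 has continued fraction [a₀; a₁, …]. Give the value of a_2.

⌊319/79⌋ = 4, remainder 3
⌊79/3⌋ = 26, remainder 1
⌊3/1⌋ = 3, remainder 0

3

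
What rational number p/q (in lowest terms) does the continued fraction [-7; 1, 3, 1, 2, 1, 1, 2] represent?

Use the convergent recurrence hₖ = aₖ·hₖ₋₁ + hₖ₋₂ (and likewise for the denominators kₖ):
a_0 = -7: -7/1
a_1 = 1: -6/1
a_2 = 3: -25/4
a_3 = 1: -31/5
a_4 = 2: -87/14
a_5 = 1: -118/19
a_6 = 1: -205/33
a_7 = 2: -528/85

-528/85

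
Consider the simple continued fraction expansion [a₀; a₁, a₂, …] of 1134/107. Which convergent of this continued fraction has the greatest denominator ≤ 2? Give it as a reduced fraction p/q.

a_0 = 10: 10/1  (≤ bound)
a_1 = 1: 11/1  (≤ bound)
a_2 = 1: 21/2  (≤ bound)
a_3 = 2: 53/5  (> 2, stop)

21/2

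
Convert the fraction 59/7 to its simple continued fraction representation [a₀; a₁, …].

59 = 8·7 + 3, so a_0 = 8
7 = 2·3 + 1, so a_1 = 2
3 = 3·1 + 0, so a_2 = 3

[8; 2, 3]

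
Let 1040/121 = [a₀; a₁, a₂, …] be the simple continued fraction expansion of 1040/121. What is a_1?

Apply division with remainder until the remainder is 0:
1040 = 8·121 + 72, so a_0 = 8
121 = 1·72 + 49, so a_1 = 1

1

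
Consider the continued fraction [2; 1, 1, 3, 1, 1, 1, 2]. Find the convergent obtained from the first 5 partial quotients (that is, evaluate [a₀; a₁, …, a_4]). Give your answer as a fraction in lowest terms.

Starting at the tail and folding back:
Start with 1.
3 + 1/(1/1) = 3 + 1/1 = 4/1
1 + 1/(4/1) = 1 + 1/4 = 5/4
1 + 1/(5/4) = 1 + 4/5 = 9/5
2 + 1/(9/5) = 2 + 5/9 = 23/9

23/9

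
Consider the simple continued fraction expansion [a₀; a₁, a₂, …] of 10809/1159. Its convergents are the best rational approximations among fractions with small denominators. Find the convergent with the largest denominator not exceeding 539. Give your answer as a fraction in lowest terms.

List convergents until the denominator exceeds the bound:
a_0 = 9: 9/1  (≤ bound)
a_1 = 3: 28/3  (≤ bound)
a_2 = 15: 429/46  (≤ bound)
a_3 = 8: 3460/371  (≤ bound)
a_4 = 3: 10809/1159  (> 539, stop)

3460/371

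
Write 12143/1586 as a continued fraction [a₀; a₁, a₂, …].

[7; 1, 1, 1, 10, 8, 6]

Run the Euclidean algorithm, recording each quotient:
12143 = 7·1586 + 1041, so a_0 = 7
1586 = 1·1041 + 545, so a_1 = 1
1041 = 1·545 + 496, so a_2 = 1
545 = 1·496 + 49, so a_3 = 1
496 = 10·49 + 6, so a_4 = 10
49 = 8·6 + 1, so a_5 = 8
6 = 6·1 + 0, so a_6 = 6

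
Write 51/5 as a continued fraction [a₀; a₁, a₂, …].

Repeatedly divide and take the remainder:
51 = 10·5 + 1, so a_0 = 10
5 = 5·1 + 0, so a_1 = 5

[10; 5]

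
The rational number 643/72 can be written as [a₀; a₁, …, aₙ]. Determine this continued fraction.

Run the Euclidean algorithm, recording each quotient:
643 = 8·72 + 67, so a_0 = 8
72 = 1·67 + 5, so a_1 = 1
67 = 13·5 + 2, so a_2 = 13
5 = 2·2 + 1, so a_3 = 2
2 = 2·1 + 0, so a_4 = 2

[8; 1, 13, 2, 2]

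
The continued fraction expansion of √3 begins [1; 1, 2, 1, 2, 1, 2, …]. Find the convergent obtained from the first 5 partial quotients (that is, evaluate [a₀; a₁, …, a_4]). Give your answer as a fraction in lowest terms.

19/11

Compute successive convergents:
a_0 = 1: 1/1
a_1 = 1: 2/1
a_2 = 2: 5/3
a_3 = 1: 7/4
a_4 = 2: 19/11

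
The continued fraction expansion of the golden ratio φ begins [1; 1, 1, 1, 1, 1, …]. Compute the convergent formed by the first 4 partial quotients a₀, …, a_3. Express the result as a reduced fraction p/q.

5/3

Collapse the nested fraction from the inside out:
Start with 1.
1 + 1/(1/1) = 1 + 1/1 = 2/1
1 + 1/(2/1) = 1 + 1/2 = 3/2
1 + 1/(3/2) = 1 + 2/3 = 5/3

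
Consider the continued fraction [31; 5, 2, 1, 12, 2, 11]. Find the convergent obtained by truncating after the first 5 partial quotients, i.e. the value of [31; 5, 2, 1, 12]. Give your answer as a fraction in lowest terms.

6331/203

Start with 12.
1 + 1/(12/1) = 1 + 1/12 = 13/12
2 + 1/(13/12) = 2 + 12/13 = 38/13
5 + 1/(38/13) = 5 + 13/38 = 203/38
31 + 1/(203/38) = 31 + 38/203 = 6331/203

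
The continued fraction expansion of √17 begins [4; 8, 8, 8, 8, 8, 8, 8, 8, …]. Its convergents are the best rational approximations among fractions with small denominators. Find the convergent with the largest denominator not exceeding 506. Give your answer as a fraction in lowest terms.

268/65

a_0 = 4: 4/1  (≤ bound)
a_1 = 8: 33/8  (≤ bound)
a_2 = 8: 268/65  (≤ bound)
a_3 = 8: 2177/528  (> 506, stop)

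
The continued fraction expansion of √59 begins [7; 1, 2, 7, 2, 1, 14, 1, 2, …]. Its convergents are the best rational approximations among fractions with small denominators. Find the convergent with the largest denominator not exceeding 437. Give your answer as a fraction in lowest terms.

a_0 = 7: 7/1  (≤ bound)
a_1 = 1: 8/1  (≤ bound)
a_2 = 2: 23/3  (≤ bound)
a_3 = 7: 169/22  (≤ bound)
a_4 = 2: 361/47  (≤ bound)
a_5 = 1: 530/69  (≤ bound)
a_6 = 14: 7781/1013  (> 437, stop)

530/69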